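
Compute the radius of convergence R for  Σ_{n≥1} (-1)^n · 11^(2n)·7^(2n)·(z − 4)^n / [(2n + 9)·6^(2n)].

R = 36/5929

By the ratio test, |a_{n+1}/a_n| = [(2n + 9)/(2(n+1) + 9)] · 121·49/36 → 5929/36.
The series converges when 5929/36 · |z − 4| < 1, giving R = 36/5929.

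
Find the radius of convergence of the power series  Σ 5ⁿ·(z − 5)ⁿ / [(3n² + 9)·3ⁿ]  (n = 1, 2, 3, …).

R = 3/5

Apply the ratio test: |a_{n+1}| / |a_n| = [(3n² + 9)/(3(n+1)² + 9)] · 5/3, which tends to 5/3 as n → ∞.
Convergence for |z − 5| · 5/3 < 1, i.e. |z − 5| < 3/5. So R = 3/5.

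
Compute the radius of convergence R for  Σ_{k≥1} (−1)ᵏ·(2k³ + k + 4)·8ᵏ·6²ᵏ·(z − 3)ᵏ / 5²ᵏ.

Ratio test: |a_{k+1}/a_k| = [(2(k+1)³ + (k+1) + 4)/(2k³ + k + 4)] · 8·36/25 → 288/25 as k → ∞.
Thus R = 1/(288/25) = 25/288.

R = 25/288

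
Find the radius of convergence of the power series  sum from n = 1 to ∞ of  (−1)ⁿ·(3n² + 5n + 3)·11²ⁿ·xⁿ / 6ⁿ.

R = 6/121

Apply the ratio test: |a_{n+1}| / |a_n| = [(3(n+1)² + 5(n+1) + 3)/(3n² + 5n + 3)] · 121/6, which tends to 121/6 as n → ∞.
The series converges when 121/6 · |x| < 1, giving R = 6/121.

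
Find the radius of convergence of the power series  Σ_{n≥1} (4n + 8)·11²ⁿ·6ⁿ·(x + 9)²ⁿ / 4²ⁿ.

R = 2√6/33

Ratio test: |a_{n+1}/a_n| = [(4(n+1) + 8)/(4n + 8)] · 121·6/16 → 363/8 as n → ∞.
Successive powers of (x + 9) differ by 2, so the series converges when |x + 9|² · 363/8 < 1, i.e. |x + 9| < √(8/363). So R = 2√6/33.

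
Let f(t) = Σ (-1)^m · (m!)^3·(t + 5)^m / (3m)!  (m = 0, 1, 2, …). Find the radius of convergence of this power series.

Ratio test: |a_{m+1}/a_m| = (m+1)³/[(3m+1)·(3m+2)·(3m+3)] → 1/27 as m → ∞.
Thus R = 1/(1/27) = 27.

R = 27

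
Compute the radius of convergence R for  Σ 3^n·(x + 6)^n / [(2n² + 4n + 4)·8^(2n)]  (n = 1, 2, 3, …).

By the ratio test, |a_{n+1}/a_n| = [(2n² + 4n + 4)/(2(n+1)² + 4(n+1) + 4)] · 3/64 → 3/64.
Hence the series converges for |x + 6| < 1/(3/64) = 64/3, so the radius of convergence is 64/3.

R = 64/3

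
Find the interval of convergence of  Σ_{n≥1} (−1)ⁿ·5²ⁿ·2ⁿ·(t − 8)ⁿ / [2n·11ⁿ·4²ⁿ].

(112/25, 288/25]

The ratio of consecutive coefficients is [2n/2(n+1)] · 25·2/(11·16) → 25/88.
The series converges when 25/88 · |t − 8| < 1, giving R = 88/25.
At t = 288/25: the terms alternate in sign and decrease monotonically to 0 in absolute value (size ~ c/n), so the alternating series test gives convergence.
At t = 112/25: the terms are asymptotic to a nonzero constant times 1/n, so the series diverges by limit comparison with Σ 1/n.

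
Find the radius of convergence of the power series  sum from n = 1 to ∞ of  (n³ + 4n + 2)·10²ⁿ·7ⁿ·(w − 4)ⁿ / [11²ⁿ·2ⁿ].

The ratio of consecutive coefficients is [((n+1)³ + 4(n+1) + 2)/(n³ + 4n + 2)] · 100·7/(121·2) → 350/121.
Thus R = 1/(350/121) = 121/350.

R = 121/350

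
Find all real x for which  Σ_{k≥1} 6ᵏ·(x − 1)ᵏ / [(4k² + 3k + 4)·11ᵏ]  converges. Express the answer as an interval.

[-5/6, 17/6]

Apply the ratio test: |a_{k+1}| / |a_k| = [(4k² + 3k + 4)/(4(k+1)² + 3(k+1) + 4)] · 6/11, which tends to 6/11 as k → ∞.
Thus R = 1/(6/11) = 11/6.
Endpoint x = 17/6: the terms are on the order of 1/k², so the series converges absolutely by comparison with the p-series (p = 2 > 1).
When x = -5/6, absolute convergence follows by limit comparison with Σ 1/k².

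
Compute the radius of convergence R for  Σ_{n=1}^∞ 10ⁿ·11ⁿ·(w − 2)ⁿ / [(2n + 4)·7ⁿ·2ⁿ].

R = 7/55

Apply the ratio test: |a_{n+1}| / |a_n| = [(2n + 4)/(2(n+1) + 4)] · 10·11/(7·2), which tends to 55/7 as n → ∞.
Hence the series converges for |w − 2| < 1/(55/7) = 7/55, so the radius of convergence is 7/55.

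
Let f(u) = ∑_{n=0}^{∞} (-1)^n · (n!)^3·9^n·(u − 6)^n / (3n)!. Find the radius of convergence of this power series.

Ratio test: |a_{n+1}/a_n| = (n+1)³/[(3n+1)·(3n+2)·(3n+3)] · 9 → 1/3 as n → ∞.
The series converges when 1/3 · |u − 6| < 1, giving R = 3.

R = 3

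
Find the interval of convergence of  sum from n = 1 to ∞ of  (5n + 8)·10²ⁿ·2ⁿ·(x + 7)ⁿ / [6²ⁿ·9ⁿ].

(-431/50, -269/50)

The ratio of consecutive coefficients is [(5(n+1) + 8)/(5n + 8)] · 100·2/(36·9) → 50/81.
Convergence for |x + 7| · 50/81 < 1, i.e. |x + 7| < 81/50. So R = 81/50.
When x = -269/50, the n-th term does not approach 0; divergence by the term test.
Endpoint x = -431/50: the terms have absolute value of order n, which does not tend to 0, so the series diverges by the divergence test.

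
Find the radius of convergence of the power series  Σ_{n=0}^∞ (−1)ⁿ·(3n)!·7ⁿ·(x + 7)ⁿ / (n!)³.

Apply the ratio test: |a_{n+1}| / |a_n| = (3n+1)·(3n+2)·(3n+3)/(n+1)³ · 7, which tends to 189 as n → ∞.
Thus R = 1/(189) = 1/189.

R = 1/189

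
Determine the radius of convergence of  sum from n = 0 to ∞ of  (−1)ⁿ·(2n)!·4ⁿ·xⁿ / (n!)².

Ratio test: |a_{n+1}/a_n| = (2n+1)·(2n+2)/(n+1)² · 4 → 16 as n → ∞.
The series converges when 16 · |x| < 1, giving R = 1/16.

R = 1/16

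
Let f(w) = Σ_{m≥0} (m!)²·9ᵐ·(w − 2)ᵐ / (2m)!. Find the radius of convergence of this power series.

The ratio of consecutive coefficients is (m+1)²/[(2m+1)·(2m+2)] · 9 → 9/4.
Hence the series converges for |w − 2| < 1/(9/4) = 4/9, so the radius of convergence is 4/9.

R = 4/9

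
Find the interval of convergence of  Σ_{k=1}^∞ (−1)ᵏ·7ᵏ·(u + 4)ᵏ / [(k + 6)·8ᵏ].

The ratio of consecutive coefficients is [(k + 6)/((k+1) + 6)] · 7/8 → 7/8.
Hence the series converges for |u + 4| < 1/(7/8) = 8/7, so the radius of convergence is 8/7.
Check u = -20/7: the terms alternate in sign and decrease monotonically to 0 in absolute value (size ~ c/k), so the alternating series test gives convergence.
At u = -36/7: comparison with the harmonic series Σ 1/k shows the series diverges.

(-36/7, -20/7]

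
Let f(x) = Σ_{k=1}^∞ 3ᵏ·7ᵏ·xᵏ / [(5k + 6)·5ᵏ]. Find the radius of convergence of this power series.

By the ratio test, |a_{k+1}/a_k| = [(5k + 6)/(5(k+1) + 6)] · 3·7/5 → 21/5.
The series converges when 21/5 · |x| < 1, giving R = 5/21.

R = 5/21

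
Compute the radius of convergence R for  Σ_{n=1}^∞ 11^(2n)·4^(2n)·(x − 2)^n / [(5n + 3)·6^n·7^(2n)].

R = 147/968

By the ratio test, |a_{n+1}/a_n| = [(5n + 3)/(5(n+1) + 3)] · 121·16/(6·49) → 968/147.
Convergence for |x − 2| · 968/147 < 1, i.e. |x − 2| < 147/968. So R = 147/968.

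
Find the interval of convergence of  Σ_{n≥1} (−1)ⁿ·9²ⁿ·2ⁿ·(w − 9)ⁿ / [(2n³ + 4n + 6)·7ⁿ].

Apply the ratio test: |a_{n+1}| / |a_n| = [(2n³ + 4n + 6)/(2(n+1)³ + 4(n+1) + 6)] · 81·2/7, which tends to 162/7 as n → ∞.
Convergence for |w − 9| · 162/7 < 1, i.e. |w − 9| < 7/162. So R = 7/162.
Check w = 1465/162: the terms are on the order of 1/n³, so the series converges absolutely by comparison with the p-series (p = 3 > 1).
Check w = 1451/162: the terms are on the order of 1/n³, so the series converges absolutely by comparison with the p-series (p = 3 > 1).

[1451/162, 1465/162]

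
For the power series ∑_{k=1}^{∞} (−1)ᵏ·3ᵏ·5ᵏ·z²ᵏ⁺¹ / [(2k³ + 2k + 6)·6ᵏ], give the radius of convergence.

R = √10/5

Apply the ratio test: |a_{k+1}| / |a_k| = [(2k³ + 2k + 6)/(2(k+1)³ + 2(k+1) + 6)] · 3·5/6, which tends to 5/2 as k → ∞.
Successive powers of z differ by 2, so the series converges when |z|² · 5/2 < 1, i.e. |z| < √(2/5). So R = √10/5.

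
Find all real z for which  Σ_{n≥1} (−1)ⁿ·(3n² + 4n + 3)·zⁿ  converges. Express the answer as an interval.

Apply the ratio test: |a_{n+1}| / |a_n| = (3(n+1)² + 4(n+1) + 3)/(3n² + 4n + 3), which tends to 1 as n → ∞.
Hence R = 1.
Endpoint z = 1: the terms have absolute value of order n², which does not tend to 0, so the series diverges by the divergence test.
At z = -1: the n-th term does not approach 0; divergence by the term test.

(-1, 1)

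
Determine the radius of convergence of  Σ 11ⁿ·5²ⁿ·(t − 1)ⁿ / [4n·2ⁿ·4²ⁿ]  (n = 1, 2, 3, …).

Ratio test: |a_{n+1}/a_n| = [4n/4(n+1)] · 11·25/(2·16) → 275/32 as n → ∞.
The series converges when 275/32 · |t − 1| < 1, giving R = 32/275.

R = 32/275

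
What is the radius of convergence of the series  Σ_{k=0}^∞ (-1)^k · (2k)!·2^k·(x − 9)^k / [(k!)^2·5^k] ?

The ratio of consecutive coefficients is (2k+1)·(2k+2)/(k+1)² · 2/5 → 8/5.
Convergence for |x − 9| · 8/5 < 1, i.e. |x − 9| < 5/8. So R = 5/8.

R = 5/8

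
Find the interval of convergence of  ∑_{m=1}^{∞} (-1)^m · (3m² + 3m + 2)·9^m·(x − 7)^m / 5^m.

The ratio of consecutive coefficients is [(3(m+1)² + 3(m+1) + 2)/(3m² + 3m + 2)] · 9/5 → 9/5.
The series converges when 9/5 · |x − 7| < 1, giving R = 5/9.
When x = 68/9, the terms have absolute value of order m², which does not tend to 0, so the series diverges by the divergence test.
Check x = 58/9: the m-th term does not approach 0; divergence by the term test.

(58/9, 68/9)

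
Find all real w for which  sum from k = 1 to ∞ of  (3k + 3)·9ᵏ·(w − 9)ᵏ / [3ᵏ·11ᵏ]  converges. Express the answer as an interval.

Ratio test: |a_{k+1}/a_k| = [(3(k+1) + 3)/(3k + 3)] · 9/(3·11) → 3/11 as k → ∞.
Convergence for |w − 9| · 3/11 < 1, i.e. |w − 9| < 11/3. So R = 11/3.
Check w = 38/3: the terms do not tend to 0, so the series diverges.
At w = 16/3: the terms do not tend to 0, so the series diverges.

(16/3, 38/3)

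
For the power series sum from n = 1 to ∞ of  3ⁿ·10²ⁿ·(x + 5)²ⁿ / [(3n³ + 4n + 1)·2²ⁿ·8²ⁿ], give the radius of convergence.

By the ratio test, |a_{n+1}/a_n| = [(3n³ + 4n + 1)/(3(n+1)³ + 4(n+1) + 1)] · 3·100/(4·64) → 75/64.
Successive powers of (x + 5) differ by 2, so the series converges when |x + 5|² · 75/64 < 1, i.e. |x + 5| < √(64/75). So R = 8√3/15.

R = 8√3/15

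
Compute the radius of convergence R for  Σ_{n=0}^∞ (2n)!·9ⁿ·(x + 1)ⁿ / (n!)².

Apply the ratio test: |a_{n+1}| / |a_n| = (2n+1)·(2n+2)/(n+1)² · 9, which tends to 36 as n → ∞.
Thus R = 1/(36) = 1/36.

R = 1/36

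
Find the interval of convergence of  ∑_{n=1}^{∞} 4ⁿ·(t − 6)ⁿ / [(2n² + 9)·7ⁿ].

[17/4, 31/4]

Ratio test: |a_{n+1}/a_n| = [(2n² + 9)/(2(n+1)² + 9)] · 4/7 → 4/7 as n → ∞.
Hence the series converges for |t − 6| < 1/(4/7) = 7/4, so the radius of convergence is 7/4.
Endpoint t = 31/4: the series is dominated by a constant times Σ 1/n², which converges (p = 2 > 1).
When t = 17/4, absolute convergence follows by limit comparison with Σ 1/n².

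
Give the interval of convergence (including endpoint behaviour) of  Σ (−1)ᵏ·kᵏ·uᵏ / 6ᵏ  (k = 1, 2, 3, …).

Applying the root test, |a_k|^(1/k) = k/6 → ∞.
The root grows without bound, so R = 0 (convergence only at u = 0).

{0}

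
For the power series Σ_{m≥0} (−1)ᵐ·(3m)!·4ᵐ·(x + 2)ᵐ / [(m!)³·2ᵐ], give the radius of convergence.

R = 1/54

By the ratio test, |a_{m+1}/a_m| = (3m+1)·(3m+2)·(3m+3)/(m+1)³ · 4/2 → 54.
Hence the series converges for |x + 2| < 1/(54) = 1/54, so the radius of convergence is 1/54.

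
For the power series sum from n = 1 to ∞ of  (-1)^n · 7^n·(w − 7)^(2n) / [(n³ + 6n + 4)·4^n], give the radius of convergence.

The ratio of consecutive coefficients is [(n³ + 6n + 4)/((n+1)³ + 6(n+1) + 4)] · 7/4 → 7/4.
Writing y = (w − 7)², the series in y has radius 4/7, so |w − 7| < √(4/7) and R = 2√7/7.

R = 2√7/7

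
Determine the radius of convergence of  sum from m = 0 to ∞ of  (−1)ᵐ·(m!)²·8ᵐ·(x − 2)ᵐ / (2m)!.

R = 1/2

The ratio of consecutive coefficients is (m+1)²/[(2m+1)·(2m+2)] · 8 → 2.
Hence the series converges for |x − 2| < 1/(2) = 1/2, so the radius of convergence is 1/2.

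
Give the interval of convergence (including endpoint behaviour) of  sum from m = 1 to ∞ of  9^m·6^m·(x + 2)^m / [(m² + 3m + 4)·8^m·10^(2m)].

The ratio of consecutive coefficients is [(m² + 3m + 4)/((m+1)² + 3(m+1) + 4)] · 9·6/(8·100) → 27/400.
Convergence for |x + 2| · 27/400 < 1, i.e. |x + 2| < 400/27. So R = 400/27.
When x = 346/27, the terms are on the order of 1/m², so the series converges absolutely by comparison with the p-series (p = 2 > 1).
Check x = -454/27: the series is dominated by a constant times Σ 1/m², which converges (p = 2 > 1).

[-454/27, 346/27]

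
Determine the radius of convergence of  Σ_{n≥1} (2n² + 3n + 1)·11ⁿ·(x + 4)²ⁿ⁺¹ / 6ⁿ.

R = √66/11

By the ratio test, |a_{n+1}/a_n| = [(2(n+1)² + 3(n+1) + 1)/(2n² + 3n + 1)] · 11/6 → 11/6.
Since the exponent of (x + 4) increases by 2 each term, convergence requires |x + 4|² < 6/11, hence R = √66/11.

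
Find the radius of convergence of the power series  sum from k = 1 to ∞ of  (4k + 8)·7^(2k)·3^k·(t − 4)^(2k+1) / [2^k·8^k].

R = 4√3/21

By the ratio test, |a_{k+1}/a_k| = [(4(k+1) + 8)/(4k + 8)] · 49·3/(2·8) → 147/16.
Writing y = (t − 4)², the series in y has radius 16/147, so |t − 4| < √(16/147) and R = 4√3/21.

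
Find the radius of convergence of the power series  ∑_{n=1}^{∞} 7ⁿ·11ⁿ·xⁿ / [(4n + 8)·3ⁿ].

R = 3/77

Ratio test: |a_{n+1}/a_n| = [(4n + 8)/(4(n+1) + 8)] · 7·11/3 → 77/3 as n → ∞.
Thus R = 1/(77/3) = 3/77.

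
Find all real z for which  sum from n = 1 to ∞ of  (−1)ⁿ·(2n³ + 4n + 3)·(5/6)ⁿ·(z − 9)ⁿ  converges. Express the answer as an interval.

(39/5, 51/5)

Ratio test: |a_{n+1}/a_n| = [(2(n+1)³ + 4(n+1) + 3)/(2n³ + 4n + 3)] · 5/6 → 5/6 as n → ∞.
Hence the series converges for |z − 9| < 1/(5/6) = 6/5, so the radius of convergence is 6/5.
Endpoint z = 51/5: the terms have absolute value of order n³, which does not tend to 0, so the series diverges by the divergence test.
At z = 39/5: the terms have absolute value of order n³, which does not tend to 0, so the series diverges by the divergence test.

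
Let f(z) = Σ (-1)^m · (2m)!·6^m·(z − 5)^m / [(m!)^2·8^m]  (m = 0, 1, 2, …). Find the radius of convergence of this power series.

R = 1/3

Apply the ratio test: |a_{m+1}| / |a_m| = (2m+1)·(2m+2)/(m+1)² · 6/8, which tends to 3 as m → ∞.
Hence the series converges for |z − 5| < 1/(3) = 1/3, so the radius of convergence is 1/3.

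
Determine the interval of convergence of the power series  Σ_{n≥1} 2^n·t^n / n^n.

Root test: |a_n|^(1/n) = 2/n → 0.
The limit is 0 for every t, so R = ∞.

(−∞, ∞)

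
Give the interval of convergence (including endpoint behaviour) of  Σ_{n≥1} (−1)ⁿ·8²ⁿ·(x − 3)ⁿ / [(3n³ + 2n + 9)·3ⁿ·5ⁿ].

By the ratio test, |a_{n+1}/a_n| = [(3n³ + 2n + 9)/(3(n+1)³ + 2(n+1) + 9)] · 64/(3·5) → 64/15.
Convergence for |x − 3| · 64/15 < 1, i.e. |x − 3| < 15/64. So R = 15/64.
Endpoint x = 207/64: absolute convergence follows by limit comparison with Σ 1/n³.
Endpoint x = 177/64: the series is dominated by a constant times Σ 1/n³, which converges (p = 3 > 1).

[177/64, 207/64]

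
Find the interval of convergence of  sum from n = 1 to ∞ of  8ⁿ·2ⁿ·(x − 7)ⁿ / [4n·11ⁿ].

[101/16, 123/16)

Apply the ratio test: |a_{n+1}| / |a_n| = [4n/4(n+1)] · 8·2/11, which tends to 16/11 as n → ∞.
Thus R = 1/(16/11) = 11/16.
When x = 123/16, the terms behave like c/n; limit comparison with the harmonic series gives divergence.
Check x = 101/16: the terms alternate in sign and decrease monotonically to 0 in absolute value (size ~ c/n), so the alternating series test gives convergence.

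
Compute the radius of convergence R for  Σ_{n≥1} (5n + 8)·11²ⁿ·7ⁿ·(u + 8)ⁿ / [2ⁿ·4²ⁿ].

Apply the ratio test: |a_{n+1}| / |a_n| = [(5(n+1) + 8)/(5n + 8)] · 121·7/(2·16), which tends to 847/32 as n → ∞.
Convergence for |u + 8| · 847/32 < 1, i.e. |u + 8| < 32/847. So R = 32/847.

R = 32/847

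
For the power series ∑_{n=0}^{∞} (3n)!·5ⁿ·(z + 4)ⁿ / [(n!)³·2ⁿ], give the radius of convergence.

R = 2/135

Ratio test: |a_{n+1}/a_n| = (3n+1)·(3n+2)·(3n+3)/(n+1)³ · 5/2 → 135/2 as n → ∞.
The series converges when 135/2 · |z + 4| < 1, giving R = 2/135.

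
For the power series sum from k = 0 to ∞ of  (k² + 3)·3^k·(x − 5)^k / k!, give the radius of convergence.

The ratio of consecutive coefficients is ((k+1)² + 3)/(k² + 3) · 3 · 1/(k+1) → 0.
The limit is 0, so the series converges for all x; R = ∞.

R = ∞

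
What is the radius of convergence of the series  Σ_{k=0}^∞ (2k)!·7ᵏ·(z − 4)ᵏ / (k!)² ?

The ratio of consecutive coefficients is (2k+1)·(2k+2)/(k+1)² · 7 → 28.
Thus R = 1/(28) = 1/28.

R = 1/28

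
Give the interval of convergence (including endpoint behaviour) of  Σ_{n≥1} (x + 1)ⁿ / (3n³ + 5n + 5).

[-2, 0]

By the ratio test, |a_{n+1}/a_n| = (3n³ + 5n + 5)/(3(n+1)³ + 5(n+1) + 5) → 1.
So the series converges when |x + 1| < 1 and diverges when |x + 1| > 1; R = 1.
Endpoint x = 0: absolute convergence follows by limit comparison with Σ 1/n³.
At x = -2: the series is dominated by a constant times Σ 1/n³, which converges (p = 3 > 1).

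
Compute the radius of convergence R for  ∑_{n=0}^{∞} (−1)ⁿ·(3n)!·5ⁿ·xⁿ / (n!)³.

R = 1/135

By the ratio test, |a_{n+1}/a_n| = (3n+1)·(3n+2)·(3n+3)/(n+1)³ · 5 → 135.
Thus R = 1/(135) = 1/135.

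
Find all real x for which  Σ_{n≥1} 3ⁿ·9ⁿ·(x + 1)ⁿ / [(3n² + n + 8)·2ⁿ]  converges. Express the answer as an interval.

[-29/27, -25/27]

Ratio test: |a_{n+1}/a_n| = [(3n² + n + 8)/(3(n+1)² + (n+1) + 8)] · 3·9/2 → 27/2 as n → ∞.
The series converges when 27/2 · |x + 1| < 1, giving R = 2/27.
Check x = -25/27: absolute convergence follows by limit comparison with Σ 1/n².
Check x = -29/27: the terms are on the order of 1/n², so the series converges absolutely by comparison with the p-series (p = 2 > 1).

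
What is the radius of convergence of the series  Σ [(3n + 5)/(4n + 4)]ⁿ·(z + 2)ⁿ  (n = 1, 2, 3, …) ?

R = 4/3

Root test: |a_n|^(1/n) = (3n + 5)/(4n + 4) → 3/4.
The series converges when 3/4 · |z + 2| < 1, giving R = 4/3.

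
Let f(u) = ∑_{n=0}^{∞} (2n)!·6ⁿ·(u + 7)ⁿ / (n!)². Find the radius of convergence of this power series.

R = 1/24

By the ratio test, |a_{n+1}/a_n| = (2n+1)·(2n+2)/(n+1)² · 6 → 24.
Convergence for |u + 7| · 24 < 1, i.e. |u + 7| < 1/24. So R = 1/24.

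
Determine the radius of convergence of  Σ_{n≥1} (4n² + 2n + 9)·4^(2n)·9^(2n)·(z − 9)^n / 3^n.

The ratio of consecutive coefficients is [(4(n+1)² + 2(n+1) + 9)/(4n² + 2n + 9)] · 16·81/3 → 432.
Convergence for |z − 9| · 432 < 1, i.e. |z − 9| < 1/432. So R = 1/432.

R = 1/432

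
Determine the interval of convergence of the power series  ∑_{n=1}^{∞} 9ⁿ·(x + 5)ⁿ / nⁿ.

By the Cauchy root test, |a_n|^(1/n) = 9/n → 0.
The limit is 0 for every x, so R = ∞.

(−∞, ∞)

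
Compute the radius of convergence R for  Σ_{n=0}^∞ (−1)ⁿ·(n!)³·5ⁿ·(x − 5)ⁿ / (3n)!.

R = 27/5

Apply the ratio test: |a_{n+1}| / |a_n| = (n+1)³/[(3n+1)·(3n+2)·(3n+3)] · 5, which tends to 5/27 as n → ∞.
The series converges when 5/27 · |x − 5| < 1, giving R = 27/5.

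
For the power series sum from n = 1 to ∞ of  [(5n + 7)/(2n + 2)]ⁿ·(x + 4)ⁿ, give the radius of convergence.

R = 2/5

Applying the root test, |a_n|^(1/n) = (5n + 7)/(2n + 2) → 5/2.
Hence the series converges for |x + 4| < 1/(5/2) = 2/5, so the radius of convergence is 2/5.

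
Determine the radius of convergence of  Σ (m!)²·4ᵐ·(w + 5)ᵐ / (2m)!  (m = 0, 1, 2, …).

Apply the ratio test: |a_{m+1}| / |a_m| = (m+1)²/[(2m+1)·(2m+2)] · 4, which tends to 1 as m → ∞.
Convergence for |w + 5| < 1, so R = 1.

R = 1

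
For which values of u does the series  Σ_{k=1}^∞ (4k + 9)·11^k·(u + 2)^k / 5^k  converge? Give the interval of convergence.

Ratio test: |a_{k+1}/a_k| = [(4(k+1) + 9)/(4k + 9)] · 11/5 → 11/5 as k → ∞.
Hence the series converges for |u + 2| < 1/(11/5) = 5/11, so the radius of convergence is 5/11.
When u = -17/11, the terms do not tend to 0, so the series diverges.
Endpoint u = -27/11: the terms have absolute value of order k, which does not tend to 0, so the series diverges by the divergence test.

(-27/11, -17/11)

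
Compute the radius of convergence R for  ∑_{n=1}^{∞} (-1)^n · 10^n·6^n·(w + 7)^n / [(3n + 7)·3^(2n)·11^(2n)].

The ratio of consecutive coefficients is [(3n + 7)/(3(n+1) + 7)] · 10·6/(9·121) → 20/363.
Thus R = 1/(20/363) = 363/20.

R = 363/20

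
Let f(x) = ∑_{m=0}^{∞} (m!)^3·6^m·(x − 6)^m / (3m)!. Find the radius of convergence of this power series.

Apply the ratio test: |a_{m+1}| / |a_m| = (m+1)³/[(3m+1)·(3m+2)·(3m+3)] · 6, which tends to 2/9 as m → ∞.
Convergence for |x − 6| · 2/9 < 1, i.e. |x − 6| < 9/2. So R = 9/2.

R = 9/2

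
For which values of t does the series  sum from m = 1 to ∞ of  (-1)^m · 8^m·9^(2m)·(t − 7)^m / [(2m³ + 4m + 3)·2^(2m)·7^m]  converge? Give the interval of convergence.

By the ratio test, |a_{m+1}/a_m| = [(2m³ + 4m + 3)/(2(m+1)³ + 4(m+1) + 3)] · 8·81/(4·7) → 162/7.
Thus R = 1/(162/7) = 7/162.
At t = 1141/162: absolute convergence follows by limit comparison with Σ 1/m³.
Endpoint t = 1127/162: the series is dominated by a constant times Σ 1/m³, which converges (p = 3 > 1).

[1127/162, 1141/162]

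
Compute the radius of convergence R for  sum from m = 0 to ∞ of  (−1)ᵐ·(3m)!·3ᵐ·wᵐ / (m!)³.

R = 1/81

The ratio of consecutive coefficients is (3m+1)·(3m+2)·(3m+3)/(m+1)³ · 3 → 81.
Convergence for |w| · 81 < 1, i.e. |w| < 1/81. So R = 1/81.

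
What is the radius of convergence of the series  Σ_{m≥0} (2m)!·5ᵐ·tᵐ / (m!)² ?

R = 1/20

Ratio test: |a_{m+1}/a_m| = (2m+1)·(2m+2)/(m+1)² · 5 → 20 as m → ∞.
The series converges when 20 · |t| < 1, giving R = 1/20.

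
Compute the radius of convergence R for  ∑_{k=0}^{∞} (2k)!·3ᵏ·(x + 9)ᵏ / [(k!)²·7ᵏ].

R = 7/12

Ratio test: |a_{k+1}/a_k| = (2k+1)·(2k+2)/(k+1)² · 3/7 → 12/7 as k → ∞.
Thus R = 1/(12/7) = 7/12.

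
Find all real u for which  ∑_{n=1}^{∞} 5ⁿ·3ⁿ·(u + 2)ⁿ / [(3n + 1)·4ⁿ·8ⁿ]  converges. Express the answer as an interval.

[-62/15, 2/15)

By the ratio test, |a_{n+1}/a_n| = [(3n + 1)/(3(n+1) + 1)] · 5·3/(4·8) → 15/32.
Hence the series converges for |u + 2| < 1/(15/32) = 32/15, so the radius of convergence is 32/15.
Check u = 2/15: the terms are asymptotic to a nonzero constant times 1/n, so the series diverges by limit comparison with Σ 1/n.
Endpoint u = -62/15: an alternating series whose terms decrease to 0 in absolute value, so it converges by the Leibniz criterion.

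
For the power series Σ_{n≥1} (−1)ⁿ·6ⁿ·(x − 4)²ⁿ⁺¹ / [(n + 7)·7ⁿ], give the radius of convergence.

R = √42/6

Ratio test: |a_{n+1}/a_n| = [(n + 7)/((n+1) + 7)] · 6/7 → 6/7 as n → ∞.
Successive powers of (x − 4) differ by 2, so the series converges when |x − 4|² · 6/7 < 1, i.e. |x − 4| < √(7/6). So R = √42/6.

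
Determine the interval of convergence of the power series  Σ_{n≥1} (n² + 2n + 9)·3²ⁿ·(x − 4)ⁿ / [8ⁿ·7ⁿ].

(-20/9, 92/9)

By the ratio test, |a_{n+1}/a_n| = [((n+1)² + 2(n+1) + 9)/(n² + 2n + 9)] · 9/(8·7) → 9/56.
The series converges when 9/56 · |x − 4| < 1, giving R = 56/9.
Endpoint x = 92/9: the terms do not tend to 0, so the series diverges.
Endpoint x = -20/9: the n-th term does not approach 0; divergence by the term test.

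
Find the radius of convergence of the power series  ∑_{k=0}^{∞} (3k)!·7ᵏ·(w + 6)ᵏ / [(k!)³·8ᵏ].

R = 8/189

The ratio of consecutive coefficients is (3k+1)·(3k+2)·(3k+3)/(k+1)³ · 7/8 → 189/8.
Hence the series converges for |w + 6| < 1/(189/8) = 8/189, so the radius of convergence is 8/189.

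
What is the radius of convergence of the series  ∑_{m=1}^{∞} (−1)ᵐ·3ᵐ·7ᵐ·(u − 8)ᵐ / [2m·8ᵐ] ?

Ratio test: |a_{m+1}/a_m| = [2m/2(m+1)] · 3·7/8 → 21/8 as m → ∞.
Convergence for |u − 8| · 21/8 < 1, i.e. |u − 8| < 8/21. So R = 8/21.

R = 8/21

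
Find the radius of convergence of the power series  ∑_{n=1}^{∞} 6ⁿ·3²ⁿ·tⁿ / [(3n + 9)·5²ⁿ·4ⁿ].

By the ratio test, |a_{n+1}/a_n| = [(3n + 9)/(3(n+1) + 9)] · 6·9/(25·4) → 27/50.
The series converges when 27/50 · |t| < 1, giving R = 50/27.

R = 50/27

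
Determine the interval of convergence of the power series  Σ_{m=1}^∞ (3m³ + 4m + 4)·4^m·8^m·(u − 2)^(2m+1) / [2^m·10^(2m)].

Apply the ratio test: |a_{m+1}| / |a_m| = [(3(m+1)³ + 4(m+1) + 4)/(3m³ + 4m + 4)] · 4·8/(2·100), which tends to 4/25 as m → ∞.
Successive powers of (u − 2) differ by 2, so the series converges when |u − 2|² · 4/25 < 1, i.e. |u − 2| < √(25/4) = 5/2. So R = 5/2.
At u = 9/2: the terms have absolute value of order m³, which does not tend to 0, so the series diverges by the divergence test.
Endpoint u = -1/2: the terms do not tend to 0, so the series diverges.

(-1/2, 9/2)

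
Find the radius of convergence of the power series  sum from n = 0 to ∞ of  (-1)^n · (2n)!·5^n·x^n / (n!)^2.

By the ratio test, |a_{n+1}/a_n| = (2n+1)·(2n+2)/(n+1)² · 5 → 20.
Hence the series converges for |x| < 1/(20) = 1/20, so the radius of convergence is 1/20.

R = 1/20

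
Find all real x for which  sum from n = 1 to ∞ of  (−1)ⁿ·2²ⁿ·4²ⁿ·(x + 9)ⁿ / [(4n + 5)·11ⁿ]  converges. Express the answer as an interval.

(-587/64, -565/64]

Ratio test: |a_{n+1}/a_n| = [(4n + 5)/(4(n+1) + 5)] · 4·16/11 → 64/11 as n → ∞.
The series converges when 64/11 · |x + 9| < 1, giving R = 11/64.
When x = -565/64, an alternating series whose terms decrease to 0 in absolute value, so it converges by the Leibniz criterion.
Endpoint x = -587/64: the terms behave like c/n; limit comparison with the harmonic series gives divergence.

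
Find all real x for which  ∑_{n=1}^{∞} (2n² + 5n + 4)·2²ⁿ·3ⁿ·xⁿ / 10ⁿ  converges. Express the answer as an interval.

(-5/6, 5/6)

Apply the ratio test: |a_{n+1}| / |a_n| = [(2(n+1)² + 5(n+1) + 4)/(2n² + 5n + 4)] · 4·3/10, which tends to 6/5 as n → ∞.
The series converges when 6/5 · |x| < 1, giving R = 5/6.
When x = 5/6, the terms have absolute value of order n², which does not tend to 0, so the series diverges by the divergence test.
Check x = -5/6: the terms do not tend to 0, so the series diverges.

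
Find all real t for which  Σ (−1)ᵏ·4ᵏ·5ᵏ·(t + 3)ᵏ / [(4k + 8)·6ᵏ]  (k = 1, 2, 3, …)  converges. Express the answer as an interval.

By the ratio test, |a_{k+1}/a_k| = [(4k + 8)/(4(k+1) + 8)] · 4·5/6 → 10/3.
Thus R = 1/(10/3) = 3/10.
Check t = -27/10: convergence follows from the alternating series test (terms decrease monotonically to 0).
Endpoint t = -33/10: comparison with the harmonic series Σ 1/k shows the series diverges.

(-33/10, -27/10]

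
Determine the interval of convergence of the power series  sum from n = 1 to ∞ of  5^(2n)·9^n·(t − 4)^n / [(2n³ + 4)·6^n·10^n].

Apply the ratio test: |a_{n+1}| / |a_n| = [(2n³ + 4)/(2(n+1)³ + 4)] · 25·9/(6·10), which tends to 15/4 as n → ∞.
The series converges when 15/4 · |t − 4| < 1, giving R = 4/15.
When t = 64/15, the series is dominated by a constant times Σ 1/n³, which converges (p = 3 > 1).
Check t = 56/15: the series is dominated by a constant times Σ 1/n³, which converges (p = 3 > 1).

[56/15, 64/15]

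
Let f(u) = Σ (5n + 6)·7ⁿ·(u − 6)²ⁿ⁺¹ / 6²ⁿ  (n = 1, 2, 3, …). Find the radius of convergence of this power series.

R = 6√7/7

Ratio test: |a_{n+1}/a_n| = [(5(n+1) + 6)/(5n + 6)] · 7/36 → 7/36 as n → ∞.
Successive powers of (u − 6) differ by 2, so the series converges when |u − 6|² · 7/36 < 1, i.e. |u − 6| < √(36/7). So R = 6√7/7.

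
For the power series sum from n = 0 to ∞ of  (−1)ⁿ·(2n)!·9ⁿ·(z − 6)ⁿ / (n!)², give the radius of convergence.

R = 1/36

By the ratio test, |a_{n+1}/a_n| = (2n+1)·(2n+2)/(n+1)² · 9 → 36.
Thus R = 1/(36) = 1/36.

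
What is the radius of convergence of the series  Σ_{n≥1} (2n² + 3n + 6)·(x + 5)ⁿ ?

R = 1

Apply the ratio test: |a_{n+1}| / |a_n| = (2(n+1)² + 3(n+1) + 6)/(2n² + 3n + 6), which tends to 1 as n → ∞.
Hence R = 1.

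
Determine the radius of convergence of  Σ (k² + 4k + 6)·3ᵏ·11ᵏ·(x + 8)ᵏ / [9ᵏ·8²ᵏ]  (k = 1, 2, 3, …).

R = 192/11

Ratio test: |a_{k+1}/a_k| = [((k+1)² + 4(k+1) + 6)/(k² + 4k + 6)] · 3·11/(9·64) → 11/192 as k → ∞.
The series converges when 11/192 · |x + 8| < 1, giving R = 192/11.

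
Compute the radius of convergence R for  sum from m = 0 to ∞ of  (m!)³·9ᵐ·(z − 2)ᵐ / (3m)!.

R = 3

By the ratio test, |a_{m+1}/a_m| = (m+1)³/[(3m+1)·(3m+2)·(3m+3)] · 9 → 1/3.
Thus R = 1/(1/3) = 3.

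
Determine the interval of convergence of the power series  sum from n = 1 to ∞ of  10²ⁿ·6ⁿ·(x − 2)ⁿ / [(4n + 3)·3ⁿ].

Apply the ratio test: |a_{n+1}| / |a_n| = [(4n + 3)/(4(n+1) + 3)] · 100·6/3, which tends to 200 as n → ∞.
Convergence for |x − 2| · 200 < 1, i.e. |x − 2| < 1/200. So R = 1/200.
When x = 401/200, the terms behave like c/n; limit comparison with the harmonic series gives divergence.
Endpoint x = 399/200: the terms alternate in sign and decrease monotonically to 0 in absolute value (size ~ c/n), so the alternating series test gives convergence.

[399/200, 401/200)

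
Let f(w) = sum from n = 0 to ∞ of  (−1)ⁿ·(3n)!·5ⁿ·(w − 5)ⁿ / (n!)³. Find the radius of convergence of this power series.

By the ratio test, |a_{n+1}/a_n| = (3n+1)·(3n+2)·(3n+3)/(n+1)³ · 5 → 135.
Convergence for |w − 5| · 135 < 1, i.e. |w − 5| < 1/135. So R = 1/135.

R = 1/135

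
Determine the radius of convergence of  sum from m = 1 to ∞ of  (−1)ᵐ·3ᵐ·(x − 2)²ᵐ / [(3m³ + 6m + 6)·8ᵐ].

The ratio of consecutive coefficients is [(3m³ + 6m + 6)/(3(m+1)³ + 6(m+1) + 6)] · 3/8 → 3/8.
Since the exponent of (x − 2) increases by 2 each term, convergence requires |x − 2|² < 8/3, hence R = 2√6/3.

R = 2√6/3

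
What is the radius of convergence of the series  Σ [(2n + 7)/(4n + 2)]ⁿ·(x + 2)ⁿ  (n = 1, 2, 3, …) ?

Root test: |a_n|^(1/n) = (2n + 7)/(4n + 2) → 1/2.
Thus R = 1/(1/2) = 2.

R = 2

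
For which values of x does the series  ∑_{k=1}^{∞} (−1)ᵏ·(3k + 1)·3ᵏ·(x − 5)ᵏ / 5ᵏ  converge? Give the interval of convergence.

(10/3, 20/3)

By the ratio test, |a_{k+1}/a_k| = [(3(k+1) + 1)/(3k + 1)] · 3/5 → 3/5.
Convergence for |x − 5| · 3/5 < 1, i.e. |x − 5| < 5/3. So R = 5/3.
Endpoint x = 20/3: the terms have absolute value of order k, which does not tend to 0, so the series diverges by the divergence test.
Check x = 10/3: the terms have absolute value of order k, which does not tend to 0, so the series diverges by the divergence test.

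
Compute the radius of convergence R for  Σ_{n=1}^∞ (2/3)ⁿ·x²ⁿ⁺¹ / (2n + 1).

Apply the ratio test: |a_{n+1}| / |a_n| = [(2n + 1)/(2(n+1) + 1)] · 2/3, which tends to 2/3 as n → ∞.
Writing y = x², the series in y has radius 3/2, so |x| < √(3/2) and R = √6/2.

R = √6/2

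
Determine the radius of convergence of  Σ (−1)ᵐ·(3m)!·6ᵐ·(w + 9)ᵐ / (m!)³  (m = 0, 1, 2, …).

R = 1/162

Ratio test: |a_{m+1}/a_m| = (3m+1)·(3m+2)·(3m+3)/(m+1)³ · 6 → 162 as m → ∞.
The series converges when 162 · |w + 9| < 1, giving R = 1/162.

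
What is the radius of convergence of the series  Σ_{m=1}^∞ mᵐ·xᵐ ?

By the Cauchy root test, |a_m|^(1/m) = m → ∞.
The root grows without bound, so R = 0 (convergence only at x = 0).

R = 0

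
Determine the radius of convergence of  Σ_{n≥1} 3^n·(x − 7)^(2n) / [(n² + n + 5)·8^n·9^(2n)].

R = 6√6

Apply the ratio test: |a_{n+1}| / |a_n| = [(n² + n + 5)/((n+1)² + (n+1) + 5)] · 3/(8·81), which tends to 1/216 as n → ∞.
Writing y = (x − 7)², the series in y has radius 216, so |x − 7| < √(216) and R = 6√6.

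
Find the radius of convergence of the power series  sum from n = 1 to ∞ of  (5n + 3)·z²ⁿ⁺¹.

R = 1

The ratio of consecutive coefficients is (5(n+1) + 3)/(5n + 3) → 1.
Since the exponent of z increases by 2 each term, convergence requires |z|² < 1, hence R = 1.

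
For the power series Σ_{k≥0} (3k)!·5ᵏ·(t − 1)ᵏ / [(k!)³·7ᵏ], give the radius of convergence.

By the ratio test, |a_{k+1}/a_k| = (3k+1)·(3k+2)·(3k+3)/(k+1)³ · 5/7 → 135/7.
Hence the series converges for |t − 1| < 1/(135/7) = 7/135, so the radius of convergence is 7/135.

R = 7/135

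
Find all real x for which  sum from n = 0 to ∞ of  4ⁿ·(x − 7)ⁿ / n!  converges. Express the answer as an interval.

(−∞, ∞)

Apply the ratio test: |a_{n+1}| / |a_n| = 4 · 1/(n+1), which tends to 0 as n → ∞.
The limit is 0, so the series converges for all x; R = ∞.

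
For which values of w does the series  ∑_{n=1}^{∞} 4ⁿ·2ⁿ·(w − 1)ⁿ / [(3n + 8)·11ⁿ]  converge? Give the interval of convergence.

[-3/8, 19/8)

The ratio of consecutive coefficients is [(3n + 8)/(3(n+1) + 8)] · 4·2/11 → 8/11.
Thus R = 1/(8/11) = 11/8.
Check w = 19/8: the terms behave like c/n; limit comparison with the harmonic series gives divergence.
Check w = -3/8: an alternating series whose terms decrease to 0 in absolute value, so it converges by the Leibniz criterion.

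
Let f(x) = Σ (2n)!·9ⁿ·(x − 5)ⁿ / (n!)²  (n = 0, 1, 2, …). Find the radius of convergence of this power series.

R = 1/36

Apply the ratio test: |a_{n+1}| / |a_n| = (2n+1)·(2n+2)/(n+1)² · 9, which tends to 36 as n → ∞.
Convergence for |x − 5| · 36 < 1, i.e. |x − 5| < 1/36. So R = 1/36.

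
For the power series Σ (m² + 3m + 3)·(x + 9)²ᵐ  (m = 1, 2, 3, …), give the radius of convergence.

Apply the ratio test: |a_{m+1}| / |a_m| = ((m+1)² + 3(m+1) + 3)/(m² + 3m + 3), which tends to 1 as m → ∞.
Since the exponent of (x + 9) increases by 2 each term, convergence requires |x + 9|² < 1, hence R = 1.

R = 1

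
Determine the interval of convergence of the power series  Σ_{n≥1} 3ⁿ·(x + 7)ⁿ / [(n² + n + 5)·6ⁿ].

Apply the ratio test: |a_{n+1}| / |a_n| = [(n² + n + 5)/((n+1)² + (n+1) + 5)] · 3/6, which tends to 1/2 as n → ∞.
Hence the series converges for |x + 7| < 1/(1/2) = 2, so the radius of convergence is 2.
Endpoint x = -5: the series is dominated by a constant times Σ 1/n², which converges (p = 2 > 1).
Endpoint x = -9: the terms are on the order of 1/n², so the series converges absolutely by comparison with the p-series (p = 2 > 1).

[-9, -5]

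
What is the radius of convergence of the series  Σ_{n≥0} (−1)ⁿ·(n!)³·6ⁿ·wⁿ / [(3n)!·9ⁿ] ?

By the ratio test, |a_{n+1}/a_n| = (n+1)³/[(3n+1)·(3n+2)·(3n+3)] · 6/9 → 2/81.
Thus R = 1/(2/81) = 81/2.

R = 81/2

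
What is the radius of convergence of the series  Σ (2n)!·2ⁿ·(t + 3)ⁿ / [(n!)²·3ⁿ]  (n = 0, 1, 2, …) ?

Apply the ratio test: |a_{n+1}| / |a_n| = (2n+1)·(2n+2)/(n+1)² · 2/3, which tends to 8/3 as n → ∞.
The series converges when 8/3 · |t + 3| < 1, giving R = 3/8.

R = 3/8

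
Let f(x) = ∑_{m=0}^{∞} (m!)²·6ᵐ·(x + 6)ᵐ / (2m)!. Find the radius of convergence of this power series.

R = 2/3

The ratio of consecutive coefficients is (m+1)²/[(2m+1)·(2m+2)] · 6 → 3/2.
Convergence for |x + 6| · 3/2 < 1, i.e. |x + 6| < 2/3. So R = 2/3.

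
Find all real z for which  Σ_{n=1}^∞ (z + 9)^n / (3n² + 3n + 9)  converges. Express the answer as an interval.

[-10, -8]

The ratio of consecutive coefficients is (3n² + 3n + 9)/(3(n+1)² + 3(n+1) + 9) → 1.
So the series converges when |z + 9| < 1 and diverges when |z + 9| > 1; R = 1.
Endpoint z = -8: absolute convergence follows by limit comparison with Σ 1/n².
Endpoint z = -10: the series is dominated by a constant times Σ 1/n², which converges (p = 2 > 1).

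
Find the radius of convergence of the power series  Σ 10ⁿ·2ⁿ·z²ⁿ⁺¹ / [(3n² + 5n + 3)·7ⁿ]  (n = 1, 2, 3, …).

R = √35/10

Ratio test: |a_{n+1}/a_n| = [(3n² + 5n + 3)/(3(n+1)² + 5(n+1) + 3)] · 10·2/7 → 20/7 as n → ∞.
Successive powers of z differ by 2, so the series converges when |z|² · 20/7 < 1, i.e. |z| < √(7/20). So R = √35/10.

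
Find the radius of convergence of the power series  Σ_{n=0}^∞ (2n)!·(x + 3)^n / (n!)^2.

R = 1/4

By the ratio test, |a_{n+1}/a_n| = (2n+1)·(2n+2)/(n+1)² → 4.
Thus R = 1/(4) = 1/4.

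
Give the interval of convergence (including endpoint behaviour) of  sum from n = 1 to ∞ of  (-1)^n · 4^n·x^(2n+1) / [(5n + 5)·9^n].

[-3/2, 3/2]

Ratio test: |a_{n+1}/a_n| = [(5n + 5)/(5(n+1) + 5)] · 4/9 → 4/9 as n → ∞.
Since the exponent of x increases by 2 each term, convergence requires |x|² < 9/4, hence R = 3/2.
When x = 3/2, convergence follows from the alternating series test (terms decrease monotonically to 0).
Endpoint x = -3/2: an alternating series whose terms decrease to 0 in absolute value, so it converges by the Leibniz criterion.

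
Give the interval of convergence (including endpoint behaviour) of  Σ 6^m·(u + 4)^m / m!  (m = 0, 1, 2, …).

(−∞, ∞)

Ratio test: |a_{m+1}/a_m| = 6 · 1/(m+1) → 0 as m → ∞.
Since the limit is 0 < 1 for every u, the series converges on all of ℝ and R = ∞.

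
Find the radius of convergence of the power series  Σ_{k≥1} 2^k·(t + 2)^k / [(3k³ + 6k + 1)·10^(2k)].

The ratio of consecutive coefficients is [(3k³ + 6k + 1)/(3(k+1)³ + 6(k+1) + 1)] · 2/100 → 1/50.
Convergence for |t + 2| · 1/50 < 1, i.e. |t + 2| < 50. So R = 50.

R = 50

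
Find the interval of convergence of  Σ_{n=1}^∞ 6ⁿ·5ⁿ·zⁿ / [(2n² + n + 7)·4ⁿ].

By the ratio test, |a_{n+1}/a_n| = [(2n² + n + 7)/(2(n+1)² + (n+1) + 7)] · 6·5/4 → 15/2.
Convergence for |z| · 15/2 < 1, i.e. |z| < 2/15. So R = 2/15.
Endpoint z = 2/15: the terms are on the order of 1/n², so the series converges absolutely by comparison with the p-series (p = 2 > 1).
At z = -2/15: the series is dominated by a constant times Σ 1/n², which converges (p = 2 > 1).

[-2/15, 2/15]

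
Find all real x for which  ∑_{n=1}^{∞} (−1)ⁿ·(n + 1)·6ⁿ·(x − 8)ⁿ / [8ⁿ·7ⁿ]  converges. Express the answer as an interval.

Apply the ratio test: |a_{n+1}| / |a_n| = [((n+1) + 1)/(n + 1)] · 6/(8·7), which tends to 3/28 as n → ∞.
Convergence for |x − 8| · 3/28 < 1, i.e. |x − 8| < 28/3. So R = 28/3.
When x = 52/3, the terms have absolute value of order n, which does not tend to 0, so the series diverges by the divergence test.
At x = -4/3: the terms have absolute value of order n, which does not tend to 0, so the series diverges by the divergence test.

(-4/3, 52/3)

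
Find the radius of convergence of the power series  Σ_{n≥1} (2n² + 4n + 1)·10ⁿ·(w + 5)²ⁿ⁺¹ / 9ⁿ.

Apply the ratio test: |a_{n+1}| / |a_n| = [(2(n+1)² + 4(n+1) + 1)/(2n² + 4n + 1)] · 10/9, which tends to 10/9 as n → ∞.
Since the exponent of (w + 5) increases by 2 each term, convergence requires |w + 5|² < 9/10, hence R = 3√10/10.

R = 3√10/10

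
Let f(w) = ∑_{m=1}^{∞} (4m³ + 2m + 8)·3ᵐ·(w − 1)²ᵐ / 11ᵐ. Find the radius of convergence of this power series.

R = √33/3

Ratio test: |a_{m+1}/a_m| = [(4(m+1)³ + 2(m+1) + 8)/(4m³ + 2m + 8)] · 3/11 → 3/11 as m → ∞.
Successive powers of (w − 1) differ by 2, so the series converges when |w − 1|² · 3/11 < 1, i.e. |w − 1| < √(11/3). So R = √33/3.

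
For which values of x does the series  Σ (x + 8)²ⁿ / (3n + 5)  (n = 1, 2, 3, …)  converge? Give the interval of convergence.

(-9, -7)

Ratio test: |a_{n+1}/a_n| = (3n + 5)/(3(n+1) + 5) → 1 as n → ∞.
Writing y = (x + 8)², the series in y has radius 1, so |x + 8| < √(1) = 1 and R = 1.
At x = -7: the terms are asymptotic to a nonzero constant times 1/n, so the series diverges by limit comparison with Σ 1/n.
Endpoint x = -9: the terms are asymptotic to a nonzero constant times 1/n, so the series diverges by limit comparison with Σ 1/n.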